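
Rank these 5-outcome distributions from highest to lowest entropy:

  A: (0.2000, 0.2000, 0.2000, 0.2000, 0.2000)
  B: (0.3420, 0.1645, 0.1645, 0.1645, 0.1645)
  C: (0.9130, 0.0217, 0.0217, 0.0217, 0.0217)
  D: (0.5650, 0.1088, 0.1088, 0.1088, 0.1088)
A > B > D > C

Key insight: Entropy is maximized by uniform distributions and minimized by concentrated distributions.

Entropies:
  H(A) = 2.3219 bits
  H(B) = 2.2427 bits
  H(C) = 0.6004 bits
  H(D) = 1.8578 bits

Ranking: A > B > D > C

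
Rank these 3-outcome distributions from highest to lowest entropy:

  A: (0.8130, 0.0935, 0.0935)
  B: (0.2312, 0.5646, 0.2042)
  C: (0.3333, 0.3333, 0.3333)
C > B > A

Key insight: Entropy is maximized by uniform distributions and minimized by concentrated distributions.

- Uniform distributions have maximum entropy log₂(3) = 1.5850 bits
- The more "peaked" or concentrated a distribution, the lower its entropy

Entropies:
  H(A) = 0.8822 bits
  H(B) = 1.4221 bits
  H(C) = 1.5850 bits

Ranking: C > B > A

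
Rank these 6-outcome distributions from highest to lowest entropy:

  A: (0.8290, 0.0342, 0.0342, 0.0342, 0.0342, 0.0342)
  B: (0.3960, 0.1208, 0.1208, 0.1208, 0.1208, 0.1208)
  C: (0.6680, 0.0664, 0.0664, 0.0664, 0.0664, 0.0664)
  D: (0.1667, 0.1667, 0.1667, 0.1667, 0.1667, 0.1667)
D > B > C > A

Key insight: Entropy is maximized by uniform distributions and minimized by concentrated distributions.

Entropies:
  H(A) = 1.0570 bits
  H(B) = 2.3710 bits
  H(C) = 1.6878 bits
  H(D) = 2.5850 bits

Ranking: D > B > C > A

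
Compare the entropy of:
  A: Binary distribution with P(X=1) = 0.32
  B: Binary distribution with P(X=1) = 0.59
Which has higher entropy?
B

For binary distributions, entropy is maximized at p=0.5 and decreases as p moves toward 0 or 1.

H(A) = H(0.32) = 0.9044 bits
H(B) = H(0.59) = 0.9765 bits

Distribution B (p=0.59) is closer to uniform (p=0.5), so it has higher entropy.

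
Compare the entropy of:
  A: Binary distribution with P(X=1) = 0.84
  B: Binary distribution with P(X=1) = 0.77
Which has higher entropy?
B

For binary distributions, entropy is maximized at p=0.5 and decreases as p moves toward 0 or 1.

H(A) = H(0.84) = 0.6343 bits
H(B) = H(0.77) = 0.7780 bits

Distribution B (p=0.77) is closer to uniform (p=0.5), so it has higher entropy.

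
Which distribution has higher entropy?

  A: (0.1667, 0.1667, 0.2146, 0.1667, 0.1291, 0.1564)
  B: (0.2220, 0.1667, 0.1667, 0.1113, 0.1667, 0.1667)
A

Both distributions are close to uniform, making this a harder comparison.

H(A) = 2.5688 bits
H(B) = 2.5579 bits

The distribution closer to uniform has higher entropy.
Answer: A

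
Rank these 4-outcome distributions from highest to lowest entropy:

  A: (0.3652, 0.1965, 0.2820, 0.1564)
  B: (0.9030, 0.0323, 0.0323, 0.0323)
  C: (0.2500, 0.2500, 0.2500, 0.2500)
C > A > B

Key insight: Entropy is maximized by uniform distributions and minimized by concentrated distributions.

- Uniform distributions have maximum entropy log₂(4) = 2.0000 bits
- The more "peaked" or concentrated a distribution, the lower its entropy

Entropies:
  H(A) = 1.9255 bits
  H(B) = 0.6132 bits
  H(C) = 2.0000 bits

Ranking: C > A > B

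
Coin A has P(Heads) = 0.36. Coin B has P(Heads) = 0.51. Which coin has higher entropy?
B

For binary distributions, entropy is maximized at p=0.5 and decreases as p moves toward 0 or 1.

H(A) = H(0.36) = 0.9427 bits
H(B) = H(0.51) = 0.9997 bits

Distribution B (p=0.51) is closer to uniform (p=0.5), so it has higher entropy.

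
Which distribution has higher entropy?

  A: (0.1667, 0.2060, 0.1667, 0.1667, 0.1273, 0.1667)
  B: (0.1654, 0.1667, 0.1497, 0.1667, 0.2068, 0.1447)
B

Both distributions are close to uniform, making this a harder comparison.

H(A) = 2.5714 bits
H(B) = 2.5750 bits

The distribution closer to uniform has higher entropy.
Answer: B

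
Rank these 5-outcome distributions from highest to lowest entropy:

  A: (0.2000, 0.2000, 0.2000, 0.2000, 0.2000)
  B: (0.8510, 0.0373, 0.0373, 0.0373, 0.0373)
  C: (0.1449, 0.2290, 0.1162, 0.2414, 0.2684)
A > C > B

Key insight: Entropy is maximized by uniform distributions and minimized by concentrated distributions.

- Uniform distributions have maximum entropy log₂(5) = 2.3219 bits
- The more "peaked" or concentrated a distribution, the lower its entropy

Entropies:
  H(A) = 2.3219 bits
  H(B) = 0.9053 bits
  H(C) = 2.2560 bits

Ranking: A > C > B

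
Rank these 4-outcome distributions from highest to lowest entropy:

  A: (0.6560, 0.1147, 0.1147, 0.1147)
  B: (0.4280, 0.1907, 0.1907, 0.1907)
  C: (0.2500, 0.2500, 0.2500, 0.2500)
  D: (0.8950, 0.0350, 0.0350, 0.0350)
C > B > A > D

Key insight: Entropy is maximized by uniform distributions and minimized by concentrated distributions.

Entropies:
  H(A) = 1.4738 bits
  H(B) = 1.8916 bits
  H(C) = 2.0000 bits
  H(D) = 0.6511 bits

Ranking: C > B > A > D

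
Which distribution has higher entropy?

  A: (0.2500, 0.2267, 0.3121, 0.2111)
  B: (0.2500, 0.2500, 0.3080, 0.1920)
A

Both distributions are close to uniform, making this a harder comparison.

H(A) = 1.9835 bits
H(B) = 1.9804 bits

The distribution closer to uniform has higher entropy.
Answer: A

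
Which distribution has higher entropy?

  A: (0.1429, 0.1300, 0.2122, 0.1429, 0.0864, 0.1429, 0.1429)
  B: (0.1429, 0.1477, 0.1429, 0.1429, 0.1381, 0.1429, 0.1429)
B

Both distributions are close to uniform, making this a harder comparison.

H(A) = 2.7666 bits
H(B) = 2.8071 bits

The distribution closer to uniform has higher entropy.
Answer: B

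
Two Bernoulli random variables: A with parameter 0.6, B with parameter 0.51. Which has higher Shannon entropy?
B

For binary distributions, entropy is maximized at p=0.5 and decreases as p moves toward 0 or 1.

H(A) = H(0.6) = 0.9710 bits
H(B) = H(0.51) = 0.9997 bits

Distribution B (p=0.51) is closer to uniform (p=0.5), so it has higher entropy.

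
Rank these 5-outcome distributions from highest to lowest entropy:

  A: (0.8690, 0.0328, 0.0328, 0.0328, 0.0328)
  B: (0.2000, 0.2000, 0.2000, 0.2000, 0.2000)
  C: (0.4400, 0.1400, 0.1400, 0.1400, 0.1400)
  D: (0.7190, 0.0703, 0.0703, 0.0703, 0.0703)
B > C > D > A

Key insight: Entropy is maximized by uniform distributions and minimized by concentrated distributions.

Entropies:
  H(A) = 0.8222 bits
  H(B) = 2.3219 bits
  H(C) = 2.1096 bits
  H(D) = 1.4188 bits

Ranking: B > C > D > A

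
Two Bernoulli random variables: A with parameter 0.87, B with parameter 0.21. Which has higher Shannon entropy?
B

For binary distributions, entropy is maximized at p=0.5 and decreases as p moves toward 0 or 1.

H(A) = H(0.87) = 0.5574 bits
H(B) = H(0.21) = 0.7415 bits

Distribution B (p=0.21) is closer to uniform (p=0.5), so it has higher entropy.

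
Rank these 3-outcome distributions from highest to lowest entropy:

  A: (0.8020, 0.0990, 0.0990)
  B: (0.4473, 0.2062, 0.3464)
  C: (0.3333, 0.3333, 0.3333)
C > B > A

Key insight: Entropy is maximized by uniform distributions and minimized by concentrated distributions.

- Uniform distributions have maximum entropy log₂(3) = 1.5850 bits
- The more "peaked" or concentrated a distribution, the lower its entropy

Entropies:
  H(A) = 0.9159 bits
  H(B) = 1.5187 bits
  H(C) = 1.5850 bits

Ranking: C > B > A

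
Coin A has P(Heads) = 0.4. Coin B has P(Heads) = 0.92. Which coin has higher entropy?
A

For binary distributions, entropy is maximized at p=0.5 and decreases as p moves toward 0 or 1.

H(A) = H(0.4) = 0.9710 bits
H(B) = H(0.92) = 0.4022 bits

Distribution A (p=0.4) is closer to uniform (p=0.5), so it has higher entropy.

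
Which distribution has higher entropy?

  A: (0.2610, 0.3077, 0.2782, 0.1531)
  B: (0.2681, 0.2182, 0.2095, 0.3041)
B

Both distributions are close to uniform, making this a harder comparison.

H(A) = 1.9570 bits
H(B) = 1.9831 bits

The distribution closer to uniform has higher entropy.
Answer: B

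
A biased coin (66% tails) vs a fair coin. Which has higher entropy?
Fair coin

The fair coin is uniform (p=0.5), maximizing binary entropy at 1 bit. The biased coin has H(0.66) ≈ 0.925 bits — its outcome is more predictable, so its entropy is lower.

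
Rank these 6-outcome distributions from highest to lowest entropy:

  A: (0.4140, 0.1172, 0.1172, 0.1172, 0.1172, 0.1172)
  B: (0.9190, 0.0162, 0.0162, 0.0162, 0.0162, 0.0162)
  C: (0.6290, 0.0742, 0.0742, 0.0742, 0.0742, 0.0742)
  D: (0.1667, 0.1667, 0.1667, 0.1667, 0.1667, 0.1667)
D > A > C > B

Key insight: Entropy is maximized by uniform distributions and minimized by concentrated distributions.

Entropies:
  H(A) = 2.3392 bits
  H(B) = 0.5938 bits
  H(C) = 1.8129 bits
  H(D) = 2.5850 bits

Ranking: D > A > C > B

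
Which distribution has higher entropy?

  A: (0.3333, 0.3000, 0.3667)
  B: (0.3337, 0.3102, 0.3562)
B

Both distributions are close to uniform, making this a harder comparison.

H(A) = 1.5801 bits
H(B) = 1.5827 bits

The distribution closer to uniform has higher entropy.
Answer: B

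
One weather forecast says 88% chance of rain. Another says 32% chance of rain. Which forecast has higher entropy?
32% forecast

Treat each forecast as a Bernoulli distribution. Binary entropy is maximized at p=0.5 and falls off symmetrically toward 0 or 1. The 32% forecast is closer to 50%, so it is more uncertain. H(88%) ≈ 0.529 bits, H(32%) ≈ 0.904 bits.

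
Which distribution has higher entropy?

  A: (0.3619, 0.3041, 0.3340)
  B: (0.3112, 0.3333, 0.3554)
B

Both distributions are close to uniform, making this a harder comparison.

H(A) = 1.5813 bits
H(B) = 1.5828 bits

The distribution closer to uniform has higher entropy.
Answer: B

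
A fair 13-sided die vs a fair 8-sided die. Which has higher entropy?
13-sided die

Both are uniform distributions; for uniform over n outcomes, H = log₂(n). H(13-sided) = log₂(13) = 3.700 bits and H(8-sided) = log₂(8) = 3.000 bits. More outcomes in a uniform distribution means higher entropy.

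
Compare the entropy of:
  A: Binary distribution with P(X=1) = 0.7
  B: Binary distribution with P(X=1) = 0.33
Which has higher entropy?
B

For binary distributions, entropy is maximized at p=0.5 and decreases as p moves toward 0 or 1.

H(A) = H(0.7) = 0.8813 bits
H(B) = H(0.33) = 0.9149 bits

Distribution B (p=0.33) is closer to uniform (p=0.5), so it has higher entropy.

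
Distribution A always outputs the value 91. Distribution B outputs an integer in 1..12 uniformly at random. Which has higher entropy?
B

A is deterministic, so H(A) = 0. B is uniform over 12 outcomes, so H(B) = log₂(12) = 3.585 bits. Any distribution with genuine randomness has higher entropy than a deterministic one.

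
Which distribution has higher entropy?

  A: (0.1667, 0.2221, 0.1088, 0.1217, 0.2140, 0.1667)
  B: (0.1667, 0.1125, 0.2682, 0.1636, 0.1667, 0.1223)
A

Both distributions are close to uniform, making this a harder comparison.

H(A) = 2.5378 bits
H(B) = 2.5235 bits

The distribution closer to uniform has higher entropy.
Answer: A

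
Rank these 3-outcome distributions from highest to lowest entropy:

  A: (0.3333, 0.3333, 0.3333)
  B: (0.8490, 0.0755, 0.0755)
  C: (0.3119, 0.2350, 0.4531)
A > C > B

Key insight: Entropy is maximized by uniform distributions and minimized by concentrated distributions.

- Uniform distributions have maximum entropy log₂(3) = 1.5850 bits
- The more "peaked" or concentrated a distribution, the lower its entropy

Entropies:
  H(A) = 1.5850 bits
  H(B) = 0.7633 bits
  H(C) = 1.5328 bits

Ranking: A > C > B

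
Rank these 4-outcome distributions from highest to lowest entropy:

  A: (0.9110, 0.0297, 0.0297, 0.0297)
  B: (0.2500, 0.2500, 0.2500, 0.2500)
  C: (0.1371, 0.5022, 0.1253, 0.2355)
B > C > A

Key insight: Entropy is maximized by uniform distributions and minimized by concentrated distributions.

- Uniform distributions have maximum entropy log₂(4) = 2.0000 bits
- The more "peaked" or concentrated a distribution, the lower its entropy

Entropies:
  H(A) = 0.5742 bits
  H(B) = 2.0000 bits
  H(C) = 1.7587 bits

Ranking: B > C > A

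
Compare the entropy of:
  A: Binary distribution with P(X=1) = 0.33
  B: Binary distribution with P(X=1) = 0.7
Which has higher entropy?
A

For binary distributions, entropy is maximized at p=0.5 and decreases as p moves toward 0 or 1.

H(A) = H(0.33) = 0.9149 bits
H(B) = H(0.7) = 0.8813 bits

Distribution A (p=0.33) is closer to uniform (p=0.5), so it has higher entropy.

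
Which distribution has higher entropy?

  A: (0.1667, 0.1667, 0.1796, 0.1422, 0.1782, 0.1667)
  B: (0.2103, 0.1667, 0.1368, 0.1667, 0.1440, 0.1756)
A

Both distributions are close to uniform, making this a harder comparison.

H(A) = 2.5810 bits
H(B) = 2.5706 bits

The distribution closer to uniform has higher entropy.
Answer: A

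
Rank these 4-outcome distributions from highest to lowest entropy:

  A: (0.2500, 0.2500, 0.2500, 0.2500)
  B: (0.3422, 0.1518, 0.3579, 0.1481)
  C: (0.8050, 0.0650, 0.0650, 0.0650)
A > B > C

Key insight: Entropy is maximized by uniform distributions and minimized by concentrated distributions.

- Uniform distributions have maximum entropy log₂(4) = 2.0000 bits
- The more "peaked" or concentrated a distribution, the lower its entropy

Entropies:
  H(A) = 2.0000 bits
  H(B) = 1.8809 bits
  H(C) = 1.0209 bits

Ranking: A > B > C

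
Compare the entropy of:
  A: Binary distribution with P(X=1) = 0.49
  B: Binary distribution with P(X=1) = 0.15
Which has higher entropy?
A

For binary distributions, entropy is maximized at p=0.5 and decreases as p moves toward 0 or 1.

H(A) = H(0.49) = 0.9997 bits
H(B) = H(0.15) = 0.6098 bits

Distribution A (p=0.49) is closer to uniform (p=0.5), so it has higher entropy.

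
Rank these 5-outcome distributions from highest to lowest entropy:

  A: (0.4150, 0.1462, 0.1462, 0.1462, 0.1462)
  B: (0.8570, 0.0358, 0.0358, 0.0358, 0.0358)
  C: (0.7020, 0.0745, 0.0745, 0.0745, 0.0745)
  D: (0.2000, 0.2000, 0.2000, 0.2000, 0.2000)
D > A > C > B

Key insight: Entropy is maximized by uniform distributions and minimized by concentrated distributions.

Entropies:
  H(A) = 2.1491 bits
  H(B) = 0.8780 bits
  H(C) = 1.4748 bits
  H(D) = 2.3219 bits

Ranking: D > A > C > B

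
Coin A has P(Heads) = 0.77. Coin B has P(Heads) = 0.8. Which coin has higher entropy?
A

For binary distributions, entropy is maximized at p=0.5 and decreases as p moves toward 0 or 1.

H(A) = H(0.77) = 0.7780 bits
H(B) = H(0.8) = 0.7219 bits

Distribution A (p=0.77) is closer to uniform (p=0.5), so it has higher entropy.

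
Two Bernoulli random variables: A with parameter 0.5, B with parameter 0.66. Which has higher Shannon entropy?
A

For binary distributions, entropy is maximized at p=0.5 and decreases as p moves toward 0 or 1.

H(A) = H(0.5) = 1.0000 bits
H(B) = H(0.66) = 0.9248 bits

Distribution A (p=0.5) is closer to uniform (p=0.5), so it has higher entropy.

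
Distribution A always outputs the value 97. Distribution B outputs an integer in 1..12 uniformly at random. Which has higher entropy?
B

A is deterministic, so H(A) = 0. B is uniform over 12 outcomes, so H(B) = log₂(12) = 3.585 bits. Any distribution with genuine randomness has higher entropy than a deterministic one.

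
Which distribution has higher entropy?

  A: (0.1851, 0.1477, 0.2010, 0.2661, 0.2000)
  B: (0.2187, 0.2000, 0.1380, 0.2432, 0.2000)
B

Both distributions are close to uniform, making this a harder comparison.

H(A) = 2.2960 bits
H(B) = 2.2989 bits

The distribution closer to uniform has higher entropy.
Answer: B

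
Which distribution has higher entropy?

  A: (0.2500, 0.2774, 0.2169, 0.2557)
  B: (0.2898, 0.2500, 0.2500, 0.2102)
A

Both distributions are close to uniform, making this a harder comparison.

H(A) = 1.9945 bits
H(B) = 1.9908 bits

The distribution closer to uniform has higher entropy.
Answer: A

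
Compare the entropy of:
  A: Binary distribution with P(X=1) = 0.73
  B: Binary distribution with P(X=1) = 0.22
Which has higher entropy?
A

For binary distributions, entropy is maximized at p=0.5 and decreases as p moves toward 0 or 1.

H(A) = H(0.73) = 0.8415 bits
H(B) = H(0.22) = 0.7602 bits

Distribution A (p=0.73) is closer to uniform (p=0.5), so it has higher entropy.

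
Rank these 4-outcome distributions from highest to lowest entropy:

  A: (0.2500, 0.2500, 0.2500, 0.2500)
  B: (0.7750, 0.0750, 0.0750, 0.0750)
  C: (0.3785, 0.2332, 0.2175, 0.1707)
A > C > B

Key insight: Entropy is maximized by uniform distributions and minimized by concentrated distributions.

- Uniform distributions have maximum entropy log₂(4) = 2.0000 bits
- The more "peaked" or concentrated a distribution, the lower its entropy

Entropies:
  H(A) = 2.0000 bits
  H(B) = 1.1258 bits
  H(C) = 1.9345 bits

Ranking: A > C > B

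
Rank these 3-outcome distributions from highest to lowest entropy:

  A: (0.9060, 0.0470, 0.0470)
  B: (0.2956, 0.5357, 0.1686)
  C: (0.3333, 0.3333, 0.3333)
C > B > A

Key insight: Entropy is maximized by uniform distributions and minimized by concentrated distributions.

- Uniform distributions have maximum entropy log₂(3) = 1.5850 bits
- The more "peaked" or concentrated a distribution, the lower its entropy

Entropies:
  H(A) = 0.5437 bits
  H(B) = 1.4352 bits
  H(C) = 1.5850 bits

Ranking: C > B > A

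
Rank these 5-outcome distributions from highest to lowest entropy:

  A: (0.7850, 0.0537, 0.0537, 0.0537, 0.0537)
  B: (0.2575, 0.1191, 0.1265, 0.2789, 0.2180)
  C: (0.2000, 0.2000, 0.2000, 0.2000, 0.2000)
C > B > A

Key insight: Entropy is maximized by uniform distributions and minimized by concentrated distributions.

- Uniform distributions have maximum entropy log₂(5) = 2.3219 bits
- The more "peaked" or concentrated a distribution, the lower its entropy

Entropies:
  H(A) = 1.1809 bits
  H(B) = 2.2399 bits
  H(C) = 2.3219 bits

Ranking: C > B > A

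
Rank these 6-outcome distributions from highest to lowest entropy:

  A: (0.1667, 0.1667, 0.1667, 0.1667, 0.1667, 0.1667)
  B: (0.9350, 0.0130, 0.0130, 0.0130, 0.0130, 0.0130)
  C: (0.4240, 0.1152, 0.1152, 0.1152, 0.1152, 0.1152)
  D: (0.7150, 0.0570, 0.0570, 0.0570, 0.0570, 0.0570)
A > C > D > B

Key insight: Entropy is maximized by uniform distributions and minimized by concentrated distributions.

Entropies:
  H(A) = 2.5850 bits
  H(B) = 0.4979 bits
  H(C) = 2.3207 bits
  H(D) = 1.5239 bits

Ranking: A > C > D > B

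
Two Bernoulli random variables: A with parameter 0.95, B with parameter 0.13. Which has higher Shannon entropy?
B

For binary distributions, entropy is maximized at p=0.5 and decreases as p moves toward 0 or 1.

H(A) = H(0.95) = 0.2864 bits
H(B) = H(0.13) = 0.5574 bits

Distribution B (p=0.13) is closer to uniform (p=0.5), so it has higher entropy.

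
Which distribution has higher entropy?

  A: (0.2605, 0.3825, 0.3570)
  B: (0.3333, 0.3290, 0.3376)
B

Both distributions are close to uniform, making this a harder comparison.

H(A) = 1.5664 bits
H(B) = 1.5849 bits

The distribution closer to uniform has higher entropy.
Answer: B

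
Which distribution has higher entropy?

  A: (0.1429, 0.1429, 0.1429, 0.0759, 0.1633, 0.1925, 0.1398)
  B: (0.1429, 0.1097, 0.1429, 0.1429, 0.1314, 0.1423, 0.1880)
B

Both distributions are close to uniform, making this a harder comparison.

H(A) = 2.7668 bits
H(B) = 2.7913 bits

The distribution closer to uniform has higher entropy.
Answer: B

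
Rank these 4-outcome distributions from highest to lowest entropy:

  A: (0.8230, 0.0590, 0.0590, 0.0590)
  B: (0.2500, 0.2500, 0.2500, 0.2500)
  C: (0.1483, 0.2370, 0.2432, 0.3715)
B > C > A

Key insight: Entropy is maximized by uniform distributions and minimized by concentrated distributions.

- Uniform distributions have maximum entropy log₂(4) = 2.0000 bits
- The more "peaked" or concentrated a distribution, the lower its entropy

Entropies:
  H(A) = 0.9540 bits
  H(B) = 2.0000 bits
  H(C) = 1.9274 bits

Ranking: B > C > A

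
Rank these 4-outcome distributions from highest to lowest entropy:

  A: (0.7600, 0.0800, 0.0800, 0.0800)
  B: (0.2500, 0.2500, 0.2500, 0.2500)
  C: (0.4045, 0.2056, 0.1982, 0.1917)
B > C > A

Key insight: Entropy is maximized by uniform distributions and minimized by concentrated distributions.

- Uniform distributions have maximum entropy log₂(4) = 2.0000 bits
- The more "peaked" or concentrated a distribution, the lower its entropy

Entropies:
  H(A) = 1.1754 bits
  H(B) = 2.0000 bits
  H(C) = 1.9170 bits

Ranking: B > C > A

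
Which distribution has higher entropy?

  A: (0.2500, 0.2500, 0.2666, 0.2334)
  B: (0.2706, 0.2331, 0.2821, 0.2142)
A

Both distributions are close to uniform, making this a harder comparison.

H(A) = 1.9984 bits
H(B) = 1.9912 bits

The distribution closer to uniform has higher entropy.
Answer: A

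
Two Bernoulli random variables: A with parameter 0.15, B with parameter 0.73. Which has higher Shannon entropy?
B

For binary distributions, entropy is maximized at p=0.5 and decreases as p moves toward 0 or 1.

H(A) = H(0.15) = 0.6098 bits
H(B) = H(0.73) = 0.8415 bits

Distribution B (p=0.73) is closer to uniform (p=0.5), so it has higher entropy.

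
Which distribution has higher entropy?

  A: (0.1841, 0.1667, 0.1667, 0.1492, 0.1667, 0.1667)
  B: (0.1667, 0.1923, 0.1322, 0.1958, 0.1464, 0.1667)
A

Both distributions are close to uniform, making this a harder comparison.

H(A) = 2.5823 bits
H(B) = 2.5714 bits

The distribution closer to uniform has higher entropy.
Answer: A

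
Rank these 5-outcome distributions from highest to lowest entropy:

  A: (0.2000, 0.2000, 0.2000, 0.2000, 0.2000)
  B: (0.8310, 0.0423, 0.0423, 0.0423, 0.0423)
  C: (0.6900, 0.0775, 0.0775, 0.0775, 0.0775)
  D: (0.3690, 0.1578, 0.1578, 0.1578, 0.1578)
A > D > C > B

Key insight: Entropy is maximized by uniform distributions and minimized by concentrated distributions.

Entropies:
  H(A) = 2.3219 bits
  H(B) = 0.9934 bits
  H(C) = 1.5132 bits
  H(D) = 2.2119 bits

Ranking: A > D > C > B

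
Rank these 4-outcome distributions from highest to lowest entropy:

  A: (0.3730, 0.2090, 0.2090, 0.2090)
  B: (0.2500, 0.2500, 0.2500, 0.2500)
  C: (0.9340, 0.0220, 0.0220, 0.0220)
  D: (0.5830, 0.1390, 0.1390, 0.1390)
B > A > D > C

Key insight: Entropy is maximized by uniform distributions and minimized by concentrated distributions.

Entropies:
  H(A) = 1.9467 bits
  H(B) = 2.0000 bits
  H(C) = 0.4554 bits
  H(D) = 1.6410 bits

Ranking: B > A > D > C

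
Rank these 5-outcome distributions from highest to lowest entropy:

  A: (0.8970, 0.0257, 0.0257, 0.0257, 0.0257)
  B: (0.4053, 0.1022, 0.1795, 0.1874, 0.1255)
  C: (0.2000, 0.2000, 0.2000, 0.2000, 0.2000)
C > B > A

Key insight: Entropy is maximized by uniform distributions and minimized by concentrated distributions.

- Uniform distributions have maximum entropy log₂(5) = 2.3219 bits
- The more "peaked" or concentrated a distribution, the lower its entropy

Entropies:
  H(A) = 0.6844 bits
  H(B) = 2.1378 bits
  H(C) = 2.3219 bits

Ranking: C > B > A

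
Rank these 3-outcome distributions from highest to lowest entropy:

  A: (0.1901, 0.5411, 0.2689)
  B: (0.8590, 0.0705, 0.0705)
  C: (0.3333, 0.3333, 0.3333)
C > A > B

Key insight: Entropy is maximized by uniform distributions and minimized by concentrated distributions.

- Uniform distributions have maximum entropy log₂(3) = 1.5850 bits
- The more "peaked" or concentrated a distribution, the lower its entropy

Entropies:
  H(A) = 1.4443 bits
  H(B) = 0.7279 bits
  H(C) = 1.5850 bits

Ranking: C > A > B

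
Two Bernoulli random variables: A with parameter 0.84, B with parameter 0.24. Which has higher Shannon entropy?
B

For binary distributions, entropy is maximized at p=0.5 and decreases as p moves toward 0 or 1.

H(A) = H(0.84) = 0.6343 bits
H(B) = H(0.24) = 0.7950 bits

Distribution B (p=0.24) is closer to uniform (p=0.5), so it has higher entropy.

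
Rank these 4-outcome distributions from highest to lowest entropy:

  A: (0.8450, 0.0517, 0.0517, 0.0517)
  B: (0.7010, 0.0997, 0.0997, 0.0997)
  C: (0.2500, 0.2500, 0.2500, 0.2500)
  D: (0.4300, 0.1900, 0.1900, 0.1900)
C > D > B > A

Key insight: Entropy is maximized by uniform distributions and minimized by concentrated distributions.

Entropies:
  H(A) = 0.8679 bits
  H(B) = 1.3540 bits
  H(C) = 2.0000 bits
  H(D) = 1.8892 bits

Ranking: C > D > B > A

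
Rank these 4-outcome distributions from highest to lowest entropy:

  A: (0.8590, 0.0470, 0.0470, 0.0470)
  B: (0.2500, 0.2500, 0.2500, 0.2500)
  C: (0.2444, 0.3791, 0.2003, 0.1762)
B > C > A

Key insight: Entropy is maximized by uniform distributions and minimized by concentrated distributions.

- Uniform distributions have maximum entropy log₂(4) = 2.0000 bits
- The more "peaked" or concentrated a distribution, the lower its entropy

Entropies:
  H(A) = 0.8103 bits
  H(B) = 2.0000 bits
  H(C) = 1.9332 bits

Ranking: B > C > A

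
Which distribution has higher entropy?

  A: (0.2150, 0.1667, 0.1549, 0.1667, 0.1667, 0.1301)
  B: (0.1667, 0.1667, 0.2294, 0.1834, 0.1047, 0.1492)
A

Both distributions are close to uniform, making this a harder comparison.

H(A) = 2.5688 bits
H(B) = 2.5481 bits

The distribution closer to uniform has higher entropy.
Answer: A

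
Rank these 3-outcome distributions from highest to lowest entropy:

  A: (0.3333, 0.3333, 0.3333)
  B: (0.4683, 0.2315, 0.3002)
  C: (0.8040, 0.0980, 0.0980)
A > B > C

Key insight: Entropy is maximized by uniform distributions and minimized by concentrated distributions.

- Uniform distributions have maximum entropy log₂(3) = 1.5850 bits
- The more "peaked" or concentrated a distribution, the lower its entropy

Entropies:
  H(A) = 1.5850 bits
  H(B) = 1.5224 bits
  H(C) = 0.9099 bits

Ranking: A > B > C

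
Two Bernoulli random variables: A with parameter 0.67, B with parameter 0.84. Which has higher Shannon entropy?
A

For binary distributions, entropy is maximized at p=0.5 and decreases as p moves toward 0 or 1.

H(A) = H(0.67) = 0.9149 bits
H(B) = H(0.84) = 0.6343 bits

Distribution A (p=0.67) is closer to uniform (p=0.5), so it has higher entropy.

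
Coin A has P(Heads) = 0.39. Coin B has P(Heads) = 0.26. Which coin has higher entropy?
A

For binary distributions, entropy is maximized at p=0.5 and decreases as p moves toward 0 or 1.

H(A) = H(0.39) = 0.9648 bits
H(B) = H(0.26) = 0.8267 bits

Distribution A (p=0.39) is closer to uniform (p=0.5), so it has higher entropy.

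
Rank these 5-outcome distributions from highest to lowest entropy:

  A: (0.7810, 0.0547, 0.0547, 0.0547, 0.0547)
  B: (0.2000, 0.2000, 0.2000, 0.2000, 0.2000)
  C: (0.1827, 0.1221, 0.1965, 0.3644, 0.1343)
B > C > A

Key insight: Entropy is maximized by uniform distributions and minimized by concentrated distributions.

- Uniform distributions have maximum entropy log₂(5) = 2.3219 bits
- The more "peaked" or concentrated a distribution, the lower its entropy

Entropies:
  H(A) = 1.1963 bits
  H(B) = 2.3219 bits
  H(C) = 2.1995 bits

Ranking: B > C > A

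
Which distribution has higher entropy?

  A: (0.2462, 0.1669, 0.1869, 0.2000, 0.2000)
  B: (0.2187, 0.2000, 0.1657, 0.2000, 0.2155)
B

Both distributions are close to uniform, making this a harder comparison.

H(A) = 2.3099 bits
H(B) = 2.3154 bits

The distribution closer to uniform has higher entropy.
Answer: B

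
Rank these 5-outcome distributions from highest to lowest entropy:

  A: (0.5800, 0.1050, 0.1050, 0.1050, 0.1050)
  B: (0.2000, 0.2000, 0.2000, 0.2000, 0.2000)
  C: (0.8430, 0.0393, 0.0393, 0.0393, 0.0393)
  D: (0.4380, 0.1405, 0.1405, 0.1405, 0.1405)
B > D > A > C

Key insight: Entropy is maximized by uniform distributions and minimized by concentrated distributions.

Entropies:
  H(A) = 1.8215 bits
  H(B) = 2.3219 bits
  H(C) = 0.9411 bits
  H(D) = 2.1129 bits

Ranking: B > D > A > C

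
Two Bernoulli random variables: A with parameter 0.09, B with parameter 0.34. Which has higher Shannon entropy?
B

For binary distributions, entropy is maximized at p=0.5 and decreases as p moves toward 0 or 1.

H(A) = H(0.09) = 0.4365 bits
H(B) = H(0.34) = 0.9248 bits

Distribution B (p=0.34) is closer to uniform (p=0.5), so it has higher entropy.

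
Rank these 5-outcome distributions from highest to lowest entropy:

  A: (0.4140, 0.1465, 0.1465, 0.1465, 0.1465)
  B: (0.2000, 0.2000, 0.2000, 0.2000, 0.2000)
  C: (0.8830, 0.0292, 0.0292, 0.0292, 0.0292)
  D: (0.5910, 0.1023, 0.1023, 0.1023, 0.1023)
B > A > D > C

Key insight: Entropy is maximized by uniform distributions and minimized by concentrated distributions.

Entropies:
  H(A) = 2.1506 bits
  H(B) = 2.3219 bits
  H(C) = 0.7547 bits
  H(D) = 1.7940 bits

Ranking: B > A > D > C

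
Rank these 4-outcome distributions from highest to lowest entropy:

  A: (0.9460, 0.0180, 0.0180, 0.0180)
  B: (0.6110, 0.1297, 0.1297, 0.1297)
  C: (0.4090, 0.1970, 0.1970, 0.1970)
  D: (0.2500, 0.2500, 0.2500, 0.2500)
D > C > B > A

Key insight: Entropy is maximized by uniform distributions and minimized by concentrated distributions.

Entropies:
  H(A) = 0.3887 bits
  H(B) = 1.5807 bits
  H(C) = 1.9127 bits
  H(D) = 2.0000 bits

Ranking: D > C > B > A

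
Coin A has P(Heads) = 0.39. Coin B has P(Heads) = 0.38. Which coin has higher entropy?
A

For binary distributions, entropy is maximized at p=0.5 and decreases as p moves toward 0 or 1.

H(A) = H(0.39) = 0.9648 bits
H(B) = H(0.38) = 0.9580 bits

Distribution A (p=0.39) is closer to uniform (p=0.5), so it has higher entropy.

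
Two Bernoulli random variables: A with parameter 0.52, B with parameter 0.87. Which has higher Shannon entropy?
A

For binary distributions, entropy is maximized at p=0.5 and decreases as p moves toward 0 or 1.

H(A) = H(0.52) = 0.9988 bits
H(B) = H(0.87) = 0.5574 bits

Distribution A (p=0.52) is closer to uniform (p=0.5), so it has higher entropy.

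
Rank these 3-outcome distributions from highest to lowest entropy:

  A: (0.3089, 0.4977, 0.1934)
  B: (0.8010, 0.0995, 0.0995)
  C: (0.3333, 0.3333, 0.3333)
C > A > B

Key insight: Entropy is maximized by uniform distributions and minimized by concentrated distributions.

- Uniform distributions have maximum entropy log₂(3) = 1.5850 bits
- The more "peaked" or concentrated a distribution, the lower its entropy

Entropies:
  H(A) = 1.4829 bits
  H(B) = 0.9189 bits
  H(C) = 1.5850 bits

Ranking: C > A > B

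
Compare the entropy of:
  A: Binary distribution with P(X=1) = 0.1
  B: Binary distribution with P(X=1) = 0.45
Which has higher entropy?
B

For binary distributions, entropy is maximized at p=0.5 and decreases as p moves toward 0 or 1.

H(A) = H(0.1) = 0.4690 bits
H(B) = H(0.45) = 0.9928 bits

Distribution B (p=0.45) is closer to uniform (p=0.5), so it has higher entropy.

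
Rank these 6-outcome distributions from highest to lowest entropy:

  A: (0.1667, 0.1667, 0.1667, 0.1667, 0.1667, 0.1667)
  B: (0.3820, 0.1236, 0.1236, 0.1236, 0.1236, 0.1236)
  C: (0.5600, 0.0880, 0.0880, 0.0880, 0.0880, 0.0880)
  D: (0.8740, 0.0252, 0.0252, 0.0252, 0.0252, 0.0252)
A > B > C > D

Key insight: Entropy is maximized by uniform distributions and minimized by concentrated distributions.

Entropies:
  H(A) = 2.5850 bits
  H(B) = 2.3944 bits
  H(C) = 2.0112 bits
  H(D) = 0.8389 bits

Ranking: A > B > C > D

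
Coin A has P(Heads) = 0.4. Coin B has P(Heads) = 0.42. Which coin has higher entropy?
B

For binary distributions, entropy is maximized at p=0.5 and decreases as p moves toward 0 or 1.

H(A) = H(0.4) = 0.9710 bits
H(B) = H(0.42) = 0.9815 bits

Distribution B (p=0.42) is closer to uniform (p=0.5), so it has higher entropy.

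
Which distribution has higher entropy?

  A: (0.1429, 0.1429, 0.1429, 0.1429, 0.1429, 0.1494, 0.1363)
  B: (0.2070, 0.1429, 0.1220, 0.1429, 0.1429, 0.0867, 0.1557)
A

Both distributions are close to uniform, making this a harder comparison.

H(A) = 2.8069 bits
H(B) = 2.7675 bits

The distribution closer to uniform has higher entropy.
Answer: A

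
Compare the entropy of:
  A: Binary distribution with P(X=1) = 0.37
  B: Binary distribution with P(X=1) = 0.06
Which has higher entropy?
A

For binary distributions, entropy is maximized at p=0.5 and decreases as p moves toward 0 or 1.

H(A) = H(0.37) = 0.9507 bits
H(B) = H(0.06) = 0.3274 bits

Distribution A (p=0.37) is closer to uniform (p=0.5), so it has higher entropy.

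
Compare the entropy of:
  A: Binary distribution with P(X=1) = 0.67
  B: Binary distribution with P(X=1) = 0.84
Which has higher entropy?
A

For binary distributions, entropy is maximized at p=0.5 and decreases as p moves toward 0 or 1.

H(A) = H(0.67) = 0.9149 bits
H(B) = H(0.84) = 0.6343 bits

Distribution A (p=0.67) is closer to uniform (p=0.5), so it has higher entropy.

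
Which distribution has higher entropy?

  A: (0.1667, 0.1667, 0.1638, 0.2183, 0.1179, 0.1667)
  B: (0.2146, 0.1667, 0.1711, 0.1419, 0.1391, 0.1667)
B

Both distributions are close to uniform, making this a harder comparison.

H(A) = 2.5629 bits
H(B) = 2.5695 bits

The distribution closer to uniform has higher entropy.
Answer: B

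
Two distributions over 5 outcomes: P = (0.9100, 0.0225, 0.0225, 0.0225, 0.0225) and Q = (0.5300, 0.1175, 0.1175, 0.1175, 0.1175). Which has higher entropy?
Q

P is highly concentrated on one outcome (91%), making it nearly deterministic. Q spreads its mass more evenly (max 53%). The more spread-out distribution has higher entropy: H(P) ≈ 0.616 bits, H(Q) ≈ 1.937 bits.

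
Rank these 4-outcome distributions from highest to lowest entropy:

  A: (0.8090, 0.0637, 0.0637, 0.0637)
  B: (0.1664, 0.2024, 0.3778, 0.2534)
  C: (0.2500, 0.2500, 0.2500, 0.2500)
C > B > A

Key insight: Entropy is maximized by uniform distributions and minimized by concentrated distributions.

- Uniform distributions have maximum entropy log₂(4) = 2.0000 bits
- The more "peaked" or concentrated a distribution, the lower its entropy

Entropies:
  H(A) = 1.0063 bits
  H(B) = 1.9294 bits
  H(C) = 2.0000 bits

Ranking: C > B > A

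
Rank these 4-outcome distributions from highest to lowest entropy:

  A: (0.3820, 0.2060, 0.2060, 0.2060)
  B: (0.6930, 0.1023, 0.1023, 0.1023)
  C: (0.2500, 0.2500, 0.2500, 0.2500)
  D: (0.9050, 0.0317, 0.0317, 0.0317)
C > A > B > D

Key insight: Entropy is maximized by uniform distributions and minimized by concentrated distributions.

Entropies:
  H(A) = 1.9389 bits
  H(B) = 1.3763 bits
  H(C) = 2.0000 bits
  H(D) = 0.6035 bits

Ranking: C > A > B > D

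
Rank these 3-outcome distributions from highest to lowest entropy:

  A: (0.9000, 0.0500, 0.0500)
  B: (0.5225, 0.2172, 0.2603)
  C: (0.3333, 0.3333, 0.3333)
C > B > A

Key insight: Entropy is maximized by uniform distributions and minimized by concentrated distributions.

- Uniform distributions have maximum entropy log₂(3) = 1.5850 bits
- The more "peaked" or concentrated a distribution, the lower its entropy

Entropies:
  H(A) = 0.5690 bits
  H(B) = 1.4733 bits
  H(C) = 1.5850 bits

Ranking: C > B > A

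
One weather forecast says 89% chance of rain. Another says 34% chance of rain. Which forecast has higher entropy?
34% forecast

Treat each forecast as a Bernoulli distribution. Binary entropy is maximized at p=0.5 and falls off symmetrically toward 0 or 1. The 34% forecast is closer to 50%, so it is more uncertain. H(89%) ≈ 0.500 bits, H(34%) ≈ 0.925 bits.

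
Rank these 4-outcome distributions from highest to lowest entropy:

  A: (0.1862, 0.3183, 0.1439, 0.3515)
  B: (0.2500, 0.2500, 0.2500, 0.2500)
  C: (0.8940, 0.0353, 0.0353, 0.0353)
B > A > C

Key insight: Entropy is maximized by uniform distributions and minimized by concentrated distributions.

- Uniform distributions have maximum entropy log₂(4) = 2.0000 bits
- The more "peaked" or concentrated a distribution, the lower its entropy

Entropies:
  H(A) = 1.9099 bits
  H(B) = 2.0000 bits
  H(C) = 0.6557 bits

Ranking: B > A > C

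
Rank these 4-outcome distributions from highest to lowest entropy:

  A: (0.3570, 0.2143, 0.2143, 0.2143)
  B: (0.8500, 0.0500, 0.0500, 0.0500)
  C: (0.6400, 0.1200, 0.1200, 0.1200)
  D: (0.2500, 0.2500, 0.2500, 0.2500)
D > A > C > B

Key insight: Entropy is maximized by uniform distributions and minimized by concentrated distributions.

Entropies:
  H(A) = 1.9593 bits
  H(B) = 0.8476 bits
  H(C) = 1.5133 bits
  H(D) = 2.0000 bits

Ranking: D > A > C > B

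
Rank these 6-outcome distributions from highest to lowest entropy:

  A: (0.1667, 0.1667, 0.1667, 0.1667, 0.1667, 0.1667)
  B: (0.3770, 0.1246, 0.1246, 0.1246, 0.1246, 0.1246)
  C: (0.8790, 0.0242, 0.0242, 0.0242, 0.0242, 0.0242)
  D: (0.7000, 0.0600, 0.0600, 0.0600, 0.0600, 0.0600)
A > B > D > C

Key insight: Entropy is maximized by uniform distributions and minimized by concentrated distributions.

Entropies:
  H(A) = 2.5850 bits
  H(B) = 2.4025 bits
  H(C) = 0.8132 bits
  H(D) = 1.5779 bits

Ranking: A > B > D > C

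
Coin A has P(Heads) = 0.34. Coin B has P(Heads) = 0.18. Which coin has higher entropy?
A

For binary distributions, entropy is maximized at p=0.5 and decreases as p moves toward 0 or 1.

H(A) = H(0.34) = 0.9248 bits
H(B) = H(0.18) = 0.6801 bits

Distribution A (p=0.34) is closer to uniform (p=0.5), so it has higher entropy.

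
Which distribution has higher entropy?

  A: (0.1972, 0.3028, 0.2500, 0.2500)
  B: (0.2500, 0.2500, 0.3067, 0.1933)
A

Both distributions are close to uniform, making this a harder comparison.

H(A) = 1.9838 bits
H(B) = 1.9813 bits

The distribution closer to uniform has higher entropy.
Answer: A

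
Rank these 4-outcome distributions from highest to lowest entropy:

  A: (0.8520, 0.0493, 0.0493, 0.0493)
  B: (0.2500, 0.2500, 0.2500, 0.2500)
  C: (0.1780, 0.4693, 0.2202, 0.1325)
B > C > A

Key insight: Entropy is maximized by uniform distributions and minimized by concentrated distributions.

- Uniform distributions have maximum entropy log₂(4) = 2.0000 bits
- The more "peaked" or concentrated a distribution, the lower its entropy

Entropies:
  H(A) = 0.8394 bits
  H(B) = 2.0000 bits
  H(C) = 1.8225 bits

Ranking: B > C > A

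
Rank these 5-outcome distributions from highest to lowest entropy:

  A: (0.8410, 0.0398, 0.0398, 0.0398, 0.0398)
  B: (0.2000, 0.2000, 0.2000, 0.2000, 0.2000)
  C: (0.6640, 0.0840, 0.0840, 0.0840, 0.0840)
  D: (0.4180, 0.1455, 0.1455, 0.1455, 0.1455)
B > D > C > A

Key insight: Entropy is maximized by uniform distributions and minimized by concentrated distributions.

Entropies:
  H(A) = 0.9499 bits
  H(B) = 2.3219 bits
  H(C) = 1.5929 bits
  H(D) = 2.1445 bits

Ranking: B > D > C > A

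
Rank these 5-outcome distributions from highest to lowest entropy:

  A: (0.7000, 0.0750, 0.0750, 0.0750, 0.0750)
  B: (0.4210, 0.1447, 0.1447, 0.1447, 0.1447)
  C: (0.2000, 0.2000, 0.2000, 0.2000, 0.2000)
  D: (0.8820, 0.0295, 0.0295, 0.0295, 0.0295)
C > B > A > D

Key insight: Entropy is maximized by uniform distributions and minimized by concentrated distributions.

Entropies:
  H(A) = 1.4813 bits
  H(B) = 2.1399 bits
  H(C) = 2.3219 bits
  H(D) = 0.7596 bits

Ranking: C > B > A > D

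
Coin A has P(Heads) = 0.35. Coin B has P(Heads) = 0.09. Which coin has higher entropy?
A

For binary distributions, entropy is maximized at p=0.5 and decreases as p moves toward 0 or 1.

H(A) = H(0.35) = 0.9341 bits
H(B) = H(0.09) = 0.4365 bits

Distribution A (p=0.35) is closer to uniform (p=0.5), so it has higher entropy.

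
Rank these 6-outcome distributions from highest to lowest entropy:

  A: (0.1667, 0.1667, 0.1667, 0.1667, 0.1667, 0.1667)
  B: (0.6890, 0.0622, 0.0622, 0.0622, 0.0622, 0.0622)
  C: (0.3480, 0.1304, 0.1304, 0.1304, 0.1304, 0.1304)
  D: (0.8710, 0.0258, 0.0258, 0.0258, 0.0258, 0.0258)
A > C > B > D

Key insight: Entropy is maximized by uniform distributions and minimized by concentrated distributions.

Entropies:
  H(A) = 2.5850 bits
  H(B) = 1.6164 bits
  H(C) = 2.4462 bits
  H(D) = 0.8542 bits

Ranking: A > C > B > D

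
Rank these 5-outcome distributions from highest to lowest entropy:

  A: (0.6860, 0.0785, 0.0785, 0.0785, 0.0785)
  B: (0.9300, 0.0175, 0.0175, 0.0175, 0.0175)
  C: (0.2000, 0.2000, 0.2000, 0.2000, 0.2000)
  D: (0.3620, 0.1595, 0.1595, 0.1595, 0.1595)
C > D > A > B

Key insight: Entropy is maximized by uniform distributions and minimized by concentrated distributions.

Entropies:
  H(A) = 1.5257 bits
  H(B) = 0.5059 bits
  H(C) = 2.3219 bits
  H(D) = 2.2203 bits

Ranking: C > D > A > B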